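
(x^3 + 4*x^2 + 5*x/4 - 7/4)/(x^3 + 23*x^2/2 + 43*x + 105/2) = (2*x^2 + x - 1)/(2*(x^2 + 8*x + 15))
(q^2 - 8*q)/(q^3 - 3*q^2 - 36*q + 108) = q*(q - 8)/(q^3 - 3*q^2 - 36*q + 108)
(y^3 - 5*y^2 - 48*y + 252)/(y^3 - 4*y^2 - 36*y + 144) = (y^2 + y - 42)/(y^2 + 2*y - 24)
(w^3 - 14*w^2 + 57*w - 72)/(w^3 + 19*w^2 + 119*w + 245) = (w^3 - 14*w^2 + 57*w - 72)/(w^3 + 19*w^2 + 119*w + 245)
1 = 1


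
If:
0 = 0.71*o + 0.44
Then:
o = -0.62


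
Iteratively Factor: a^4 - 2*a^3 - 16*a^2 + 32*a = (a)*(a^3 - 2*a^2 - 16*a + 32) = a*(a - 2)*(a^2 - 16) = a*(a - 4)*(a - 2)*(a + 4)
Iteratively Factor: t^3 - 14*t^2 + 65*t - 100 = (t - 4)*(t^2 - 10*t + 25) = (t - 5)*(t - 4)*(t - 5)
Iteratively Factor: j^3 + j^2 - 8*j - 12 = (j + 2)*(j^2 - j - 6) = (j + 2)^2*(j - 3)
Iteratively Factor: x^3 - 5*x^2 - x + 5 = (x - 5)*(x^2 - 1) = (x - 5)*(x + 1)*(x - 1)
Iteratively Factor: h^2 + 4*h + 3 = (h + 1)*(h + 3)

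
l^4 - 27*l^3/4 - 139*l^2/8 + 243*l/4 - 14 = (l - 8)*(l - 2)*(l - 1/4)*(l + 7/2)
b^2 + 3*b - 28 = (b - 4)*(b + 7)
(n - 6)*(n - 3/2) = n^2 - 15*n/2 + 9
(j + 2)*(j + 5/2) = j^2 + 9*j/2 + 5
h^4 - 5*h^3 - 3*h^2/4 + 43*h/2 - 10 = (h - 4)*(h - 5/2)*(h - 1/2)*(h + 2)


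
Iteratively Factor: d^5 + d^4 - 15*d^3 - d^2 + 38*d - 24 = (d - 3)*(d^4 + 4*d^3 - 3*d^2 - 10*d + 8) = (d - 3)*(d - 1)*(d^3 + 5*d^2 + 2*d - 8) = (d - 3)*(d - 1)*(d + 4)*(d^2 + d - 2) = (d - 3)*(d - 1)^2*(d + 4)*(d + 2)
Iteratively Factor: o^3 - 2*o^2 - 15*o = (o - 5)*(o^2 + 3*o) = (o - 5)*(o + 3)*(o)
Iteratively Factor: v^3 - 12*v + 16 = (v + 4)*(v^2 - 4*v + 4) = (v - 2)*(v + 4)*(v - 2)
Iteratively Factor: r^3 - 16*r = (r - 4)*(r^2 + 4*r) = (r - 4)*(r + 4)*(r)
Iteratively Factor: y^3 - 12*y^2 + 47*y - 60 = (y - 3)*(y^2 - 9*y + 20) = (y - 5)*(y - 3)*(y - 4)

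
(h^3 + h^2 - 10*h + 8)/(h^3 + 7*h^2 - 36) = (h^2 + 3*h - 4)/(h^2 + 9*h + 18)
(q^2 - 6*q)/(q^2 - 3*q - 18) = q/(q + 3)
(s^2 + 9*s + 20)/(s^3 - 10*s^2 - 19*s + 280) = (s + 4)/(s^2 - 15*s + 56)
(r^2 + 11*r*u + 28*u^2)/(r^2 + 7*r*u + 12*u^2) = (r + 7*u)/(r + 3*u)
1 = 1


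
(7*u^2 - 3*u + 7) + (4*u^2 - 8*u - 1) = 11*u^2 - 11*u + 6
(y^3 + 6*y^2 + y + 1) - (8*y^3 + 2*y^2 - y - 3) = -7*y^3 + 4*y^2 + 2*y + 4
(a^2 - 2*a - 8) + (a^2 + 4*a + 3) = 2*a^2 + 2*a - 5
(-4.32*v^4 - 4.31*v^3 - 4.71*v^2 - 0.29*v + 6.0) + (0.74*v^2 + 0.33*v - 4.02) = -4.32*v^4 - 4.31*v^3 - 3.97*v^2 + 0.04*v + 1.98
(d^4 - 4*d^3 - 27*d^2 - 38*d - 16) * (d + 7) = d^5 + 3*d^4 - 55*d^3 - 227*d^2 - 282*d - 112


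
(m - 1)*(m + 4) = m^2 + 3*m - 4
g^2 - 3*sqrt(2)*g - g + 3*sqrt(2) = (g - 1)*(g - 3*sqrt(2))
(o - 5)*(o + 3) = o^2 - 2*o - 15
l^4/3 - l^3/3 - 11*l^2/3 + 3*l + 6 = (l/3 + 1/3)*(l - 3)*(l - 2)*(l + 3)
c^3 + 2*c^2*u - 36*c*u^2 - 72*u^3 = (c - 6*u)*(c + 2*u)*(c + 6*u)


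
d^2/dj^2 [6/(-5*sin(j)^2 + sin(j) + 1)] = 6*(-100*sin(j)^4 + 15*sin(j)^3 + 129*sin(j)^2 - 29*sin(j) + 12)/(-5*sin(j)^2 + sin(j) + 1)^3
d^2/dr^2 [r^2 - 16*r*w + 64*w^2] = 2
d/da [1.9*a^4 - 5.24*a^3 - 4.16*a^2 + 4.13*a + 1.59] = 7.6*a^3 - 15.72*a^2 - 8.32*a + 4.13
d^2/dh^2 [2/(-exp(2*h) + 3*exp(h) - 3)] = 2*(-2*(2*exp(h) - 3)^2*exp(h) + (4*exp(h) - 3)*(exp(2*h) - 3*exp(h) + 3))*exp(h)/(exp(2*h) - 3*exp(h) + 3)^3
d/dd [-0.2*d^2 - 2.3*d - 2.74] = -0.4*d - 2.3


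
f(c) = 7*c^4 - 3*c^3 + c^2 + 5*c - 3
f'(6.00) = 5741.00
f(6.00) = 8487.00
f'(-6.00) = -6379.00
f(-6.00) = 9723.00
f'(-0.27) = 3.25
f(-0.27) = -4.18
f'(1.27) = 50.38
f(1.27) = 17.03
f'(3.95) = 1598.11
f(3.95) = 1551.53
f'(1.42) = 69.86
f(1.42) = 25.99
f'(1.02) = 27.39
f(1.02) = 7.53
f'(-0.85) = -20.40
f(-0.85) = -1.03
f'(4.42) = 2255.84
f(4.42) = 2451.28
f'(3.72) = 1329.30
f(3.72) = 1215.51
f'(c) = 28*c^3 - 9*c^2 + 2*c + 5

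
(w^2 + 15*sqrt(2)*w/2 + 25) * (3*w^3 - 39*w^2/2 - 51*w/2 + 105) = 3*w^5 - 39*w^4/2 + 45*sqrt(2)*w^4/2 - 585*sqrt(2)*w^3/4 + 99*w^3/2 - 765*w^2/2 - 765*sqrt(2)*w^2/4 - 1275*w/2 + 1575*sqrt(2)*w/2 + 2625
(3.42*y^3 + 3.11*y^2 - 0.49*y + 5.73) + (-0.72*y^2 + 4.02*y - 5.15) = 3.42*y^3 + 2.39*y^2 + 3.53*y + 0.58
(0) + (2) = 2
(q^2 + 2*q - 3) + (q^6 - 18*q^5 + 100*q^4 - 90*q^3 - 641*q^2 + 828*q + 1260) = q^6 - 18*q^5 + 100*q^4 - 90*q^3 - 640*q^2 + 830*q + 1257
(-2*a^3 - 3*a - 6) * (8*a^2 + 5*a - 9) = -16*a^5 - 10*a^4 - 6*a^3 - 63*a^2 - 3*a + 54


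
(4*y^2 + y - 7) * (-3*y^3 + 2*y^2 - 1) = -12*y^5 + 5*y^4 + 23*y^3 - 18*y^2 - y + 7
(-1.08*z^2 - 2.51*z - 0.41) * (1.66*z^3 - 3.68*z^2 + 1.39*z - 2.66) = -1.7928*z^5 - 0.192199999999999*z^4 + 7.055*z^3 + 0.892700000000001*z^2 + 6.1067*z + 1.0906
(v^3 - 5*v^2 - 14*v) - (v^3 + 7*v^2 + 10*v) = -12*v^2 - 24*v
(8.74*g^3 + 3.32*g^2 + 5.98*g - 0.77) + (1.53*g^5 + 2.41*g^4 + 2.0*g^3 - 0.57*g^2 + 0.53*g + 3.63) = 1.53*g^5 + 2.41*g^4 + 10.74*g^3 + 2.75*g^2 + 6.51*g + 2.86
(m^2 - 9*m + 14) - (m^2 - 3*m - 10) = 24 - 6*m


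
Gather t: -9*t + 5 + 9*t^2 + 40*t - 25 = 9*t^2 + 31*t - 20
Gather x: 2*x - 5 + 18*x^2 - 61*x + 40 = 18*x^2 - 59*x + 35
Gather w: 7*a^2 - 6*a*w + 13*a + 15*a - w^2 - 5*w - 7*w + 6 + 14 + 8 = 7*a^2 + 28*a - w^2 + w*(-6*a - 12) + 28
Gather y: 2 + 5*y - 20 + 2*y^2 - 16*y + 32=2*y^2 - 11*y + 14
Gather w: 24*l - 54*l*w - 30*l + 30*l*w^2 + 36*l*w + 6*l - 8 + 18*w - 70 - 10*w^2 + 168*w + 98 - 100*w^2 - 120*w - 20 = w^2*(30*l - 110) + w*(66 - 18*l)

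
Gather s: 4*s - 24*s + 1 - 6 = -20*s - 5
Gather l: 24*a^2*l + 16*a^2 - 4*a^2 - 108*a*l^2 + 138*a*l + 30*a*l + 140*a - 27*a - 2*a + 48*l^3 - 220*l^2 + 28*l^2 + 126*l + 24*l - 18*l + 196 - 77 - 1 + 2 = 12*a^2 + 111*a + 48*l^3 + l^2*(-108*a - 192) + l*(24*a^2 + 168*a + 132) + 120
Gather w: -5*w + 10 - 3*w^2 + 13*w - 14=-3*w^2 + 8*w - 4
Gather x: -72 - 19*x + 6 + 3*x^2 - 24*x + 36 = 3*x^2 - 43*x - 30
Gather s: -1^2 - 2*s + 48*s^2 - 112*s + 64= 48*s^2 - 114*s + 63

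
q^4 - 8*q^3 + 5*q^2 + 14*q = q*(q - 7)*(q - 2)*(q + 1)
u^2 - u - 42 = (u - 7)*(u + 6)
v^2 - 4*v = v*(v - 4)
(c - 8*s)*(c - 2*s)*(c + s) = c^3 - 9*c^2*s + 6*c*s^2 + 16*s^3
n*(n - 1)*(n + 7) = n^3 + 6*n^2 - 7*n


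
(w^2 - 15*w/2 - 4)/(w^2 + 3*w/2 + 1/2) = (w - 8)/(w + 1)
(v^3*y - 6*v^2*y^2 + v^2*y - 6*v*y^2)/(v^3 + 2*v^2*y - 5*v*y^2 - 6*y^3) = v*y*(v^2 - 6*v*y + v - 6*y)/(v^3 + 2*v^2*y - 5*v*y^2 - 6*y^3)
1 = 1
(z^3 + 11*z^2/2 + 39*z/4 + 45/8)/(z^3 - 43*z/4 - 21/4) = (8*z^3 + 44*z^2 + 78*z + 45)/(2*(4*z^3 - 43*z - 21))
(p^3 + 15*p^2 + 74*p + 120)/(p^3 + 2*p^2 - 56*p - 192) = (p + 5)/(p - 8)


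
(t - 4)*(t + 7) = t^2 + 3*t - 28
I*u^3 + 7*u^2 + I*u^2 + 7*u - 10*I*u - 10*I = (u - 5*I)*(u - 2*I)*(I*u + I)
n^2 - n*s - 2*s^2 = (n - 2*s)*(n + s)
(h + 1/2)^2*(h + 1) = h^3 + 2*h^2 + 5*h/4 + 1/4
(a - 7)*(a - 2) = a^2 - 9*a + 14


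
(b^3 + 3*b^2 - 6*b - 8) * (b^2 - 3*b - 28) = b^5 - 43*b^3 - 74*b^2 + 192*b + 224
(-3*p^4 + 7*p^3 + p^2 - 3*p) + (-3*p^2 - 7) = -3*p^4 + 7*p^3 - 2*p^2 - 3*p - 7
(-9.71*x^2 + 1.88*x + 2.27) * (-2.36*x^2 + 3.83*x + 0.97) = 22.9156*x^4 - 41.6261*x^3 - 7.5755*x^2 + 10.5177*x + 2.2019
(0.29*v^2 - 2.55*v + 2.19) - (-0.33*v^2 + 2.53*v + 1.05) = 0.62*v^2 - 5.08*v + 1.14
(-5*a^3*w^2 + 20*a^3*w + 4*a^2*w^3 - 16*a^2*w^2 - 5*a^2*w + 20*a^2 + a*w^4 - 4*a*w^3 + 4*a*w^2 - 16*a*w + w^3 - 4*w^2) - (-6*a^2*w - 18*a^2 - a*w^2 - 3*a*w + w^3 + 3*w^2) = -5*a^3*w^2 + 20*a^3*w + 4*a^2*w^3 - 16*a^2*w^2 + a^2*w + 38*a^2 + a*w^4 - 4*a*w^3 + 5*a*w^2 - 13*a*w - 7*w^2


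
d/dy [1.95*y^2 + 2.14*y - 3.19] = 3.9*y + 2.14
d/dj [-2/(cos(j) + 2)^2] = -4*sin(j)/(cos(j) + 2)^3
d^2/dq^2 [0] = 0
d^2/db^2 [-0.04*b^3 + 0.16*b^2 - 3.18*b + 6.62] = 0.32 - 0.24*b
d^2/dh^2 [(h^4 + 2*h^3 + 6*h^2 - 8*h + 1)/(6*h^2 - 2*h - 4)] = (9*h^6 - 9*h^5 - 15*h^4 - 24*h^3 + 171*h^2 - 129*h + 47)/(27*h^6 - 27*h^5 - 45*h^4 + 35*h^3 + 30*h^2 - 12*h - 8)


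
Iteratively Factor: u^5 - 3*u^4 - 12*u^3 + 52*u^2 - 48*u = (u)*(u^4 - 3*u^3 - 12*u^2 + 52*u - 48) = u*(u + 4)*(u^3 - 7*u^2 + 16*u - 12) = u*(u - 2)*(u + 4)*(u^2 - 5*u + 6) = u*(u - 3)*(u - 2)*(u + 4)*(u - 2)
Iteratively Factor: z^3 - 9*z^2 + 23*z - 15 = (z - 3)*(z^2 - 6*z + 5) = (z - 3)*(z - 1)*(z - 5)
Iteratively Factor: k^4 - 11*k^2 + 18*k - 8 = (k - 1)*(k^3 + k^2 - 10*k + 8) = (k - 2)*(k - 1)*(k^2 + 3*k - 4) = (k - 2)*(k - 1)*(k + 4)*(k - 1)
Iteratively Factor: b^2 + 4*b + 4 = (b + 2)*(b + 2)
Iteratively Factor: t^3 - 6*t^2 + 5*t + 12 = (t - 3)*(t^2 - 3*t - 4) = (t - 3)*(t + 1)*(t - 4)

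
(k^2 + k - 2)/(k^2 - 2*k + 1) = (k + 2)/(k - 1)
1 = 1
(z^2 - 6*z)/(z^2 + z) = (z - 6)/(z + 1)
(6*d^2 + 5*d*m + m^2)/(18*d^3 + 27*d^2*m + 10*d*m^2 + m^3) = (2*d + m)/(6*d^2 + 7*d*m + m^2)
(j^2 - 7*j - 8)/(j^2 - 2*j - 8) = (-j^2 + 7*j + 8)/(-j^2 + 2*j + 8)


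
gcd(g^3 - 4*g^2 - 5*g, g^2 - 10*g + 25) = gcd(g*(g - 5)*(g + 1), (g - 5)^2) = g - 5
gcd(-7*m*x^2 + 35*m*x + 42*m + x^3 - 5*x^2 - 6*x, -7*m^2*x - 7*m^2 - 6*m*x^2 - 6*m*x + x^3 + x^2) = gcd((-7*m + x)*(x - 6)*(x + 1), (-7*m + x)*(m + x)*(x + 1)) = -7*m*x - 7*m + x^2 + x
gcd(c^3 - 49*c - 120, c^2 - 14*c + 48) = c - 8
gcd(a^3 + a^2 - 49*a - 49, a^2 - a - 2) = a + 1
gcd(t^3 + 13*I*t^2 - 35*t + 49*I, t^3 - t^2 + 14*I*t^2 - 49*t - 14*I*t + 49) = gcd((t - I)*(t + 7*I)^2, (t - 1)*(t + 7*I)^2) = t^2 + 14*I*t - 49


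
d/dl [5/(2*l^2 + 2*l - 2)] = 5*(-2*l - 1)/(2*(l^2 + l - 1)^2)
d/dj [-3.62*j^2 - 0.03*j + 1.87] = -7.24*j - 0.03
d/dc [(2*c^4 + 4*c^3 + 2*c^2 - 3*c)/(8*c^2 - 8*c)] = (c^3/2 - c^2/4 - c + 1/8)/(c^2 - 2*c + 1)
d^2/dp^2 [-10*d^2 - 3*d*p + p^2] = 2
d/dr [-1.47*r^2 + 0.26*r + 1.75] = 0.26 - 2.94*r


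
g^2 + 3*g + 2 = (g + 1)*(g + 2)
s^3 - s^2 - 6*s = s*(s - 3)*(s + 2)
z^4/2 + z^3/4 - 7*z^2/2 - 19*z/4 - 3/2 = (z/2 + 1/2)*(z - 3)*(z + 1/2)*(z + 2)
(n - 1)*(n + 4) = n^2 + 3*n - 4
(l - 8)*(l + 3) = l^2 - 5*l - 24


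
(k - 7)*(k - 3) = k^2 - 10*k + 21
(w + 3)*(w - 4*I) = w^2 + 3*w - 4*I*w - 12*I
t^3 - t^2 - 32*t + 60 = (t - 5)*(t - 2)*(t + 6)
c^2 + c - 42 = (c - 6)*(c + 7)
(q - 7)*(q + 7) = q^2 - 49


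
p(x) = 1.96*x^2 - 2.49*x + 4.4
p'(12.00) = 44.55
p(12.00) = 256.76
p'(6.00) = 21.03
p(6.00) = 60.02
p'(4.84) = 16.48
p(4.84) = 38.26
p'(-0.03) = -2.61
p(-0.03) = 4.48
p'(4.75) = 16.13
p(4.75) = 36.80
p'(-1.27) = -7.47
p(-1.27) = 10.72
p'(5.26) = 18.13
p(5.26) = 45.53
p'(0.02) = -2.41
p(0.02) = 4.35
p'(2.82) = 8.56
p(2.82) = 12.96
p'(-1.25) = -7.39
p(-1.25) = 10.58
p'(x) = 3.92*x - 2.49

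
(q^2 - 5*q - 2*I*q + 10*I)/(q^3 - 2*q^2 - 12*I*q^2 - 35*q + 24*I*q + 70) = (q^2 - q*(5 + 2*I) + 10*I)/(q^3 - 2*q^2*(1 + 6*I) + q*(-35 + 24*I) + 70)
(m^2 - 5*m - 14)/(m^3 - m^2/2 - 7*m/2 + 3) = 2*(m - 7)/(2*m^2 - 5*m + 3)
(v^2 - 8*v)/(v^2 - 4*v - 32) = v/(v + 4)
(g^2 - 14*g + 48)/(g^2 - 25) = (g^2 - 14*g + 48)/(g^2 - 25)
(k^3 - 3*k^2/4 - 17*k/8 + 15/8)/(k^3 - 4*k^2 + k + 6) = (8*k^3 - 6*k^2 - 17*k + 15)/(8*(k^3 - 4*k^2 + k + 6))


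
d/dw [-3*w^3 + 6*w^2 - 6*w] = -9*w^2 + 12*w - 6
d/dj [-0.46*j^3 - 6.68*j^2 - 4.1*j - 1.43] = -1.38*j^2 - 13.36*j - 4.1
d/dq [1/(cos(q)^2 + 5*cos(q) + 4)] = (2*cos(q) + 5)*sin(q)/(cos(q)^2 + 5*cos(q) + 4)^2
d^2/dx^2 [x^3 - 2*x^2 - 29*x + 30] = 6*x - 4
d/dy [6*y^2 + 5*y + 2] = 12*y + 5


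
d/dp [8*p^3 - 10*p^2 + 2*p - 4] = 24*p^2 - 20*p + 2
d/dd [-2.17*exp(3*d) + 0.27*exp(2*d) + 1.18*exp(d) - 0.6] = (-6.51*exp(2*d) + 0.54*exp(d) + 1.18)*exp(d)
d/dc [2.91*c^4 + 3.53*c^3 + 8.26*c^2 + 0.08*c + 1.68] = 11.64*c^3 + 10.59*c^2 + 16.52*c + 0.08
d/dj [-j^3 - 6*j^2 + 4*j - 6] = -3*j^2 - 12*j + 4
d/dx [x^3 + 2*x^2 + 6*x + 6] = 3*x^2 + 4*x + 6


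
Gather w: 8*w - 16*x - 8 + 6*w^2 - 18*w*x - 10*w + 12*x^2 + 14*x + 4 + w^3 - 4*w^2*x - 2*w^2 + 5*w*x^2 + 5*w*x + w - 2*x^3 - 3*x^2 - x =w^3 + w^2*(4 - 4*x) + w*(5*x^2 - 13*x - 1) - 2*x^3 + 9*x^2 - 3*x - 4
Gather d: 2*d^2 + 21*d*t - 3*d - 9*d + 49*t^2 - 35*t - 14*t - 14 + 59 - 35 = 2*d^2 + d*(21*t - 12) + 49*t^2 - 49*t + 10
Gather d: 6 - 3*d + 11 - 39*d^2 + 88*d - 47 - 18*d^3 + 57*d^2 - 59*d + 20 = -18*d^3 + 18*d^2 + 26*d - 10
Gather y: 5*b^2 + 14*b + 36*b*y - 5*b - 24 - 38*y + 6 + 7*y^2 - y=5*b^2 + 9*b + 7*y^2 + y*(36*b - 39) - 18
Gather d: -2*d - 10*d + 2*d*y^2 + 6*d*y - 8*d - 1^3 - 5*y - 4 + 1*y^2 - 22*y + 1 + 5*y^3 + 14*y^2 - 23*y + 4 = d*(2*y^2 + 6*y - 20) + 5*y^3 + 15*y^2 - 50*y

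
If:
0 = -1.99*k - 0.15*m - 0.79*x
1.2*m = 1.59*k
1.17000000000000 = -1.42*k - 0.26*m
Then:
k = -0.66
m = -0.88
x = 1.84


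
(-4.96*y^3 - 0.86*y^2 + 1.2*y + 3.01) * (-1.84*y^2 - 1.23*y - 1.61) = 9.1264*y^5 + 7.6832*y^4 + 6.8354*y^3 - 5.6298*y^2 - 5.6343*y - 4.8461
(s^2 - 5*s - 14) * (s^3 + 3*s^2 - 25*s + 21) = s^5 - 2*s^4 - 54*s^3 + 104*s^2 + 245*s - 294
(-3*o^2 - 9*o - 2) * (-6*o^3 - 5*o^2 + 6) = 18*o^5 + 69*o^4 + 57*o^3 - 8*o^2 - 54*o - 12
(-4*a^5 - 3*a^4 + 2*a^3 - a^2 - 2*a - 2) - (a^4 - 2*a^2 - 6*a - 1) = -4*a^5 - 4*a^4 + 2*a^3 + a^2 + 4*a - 1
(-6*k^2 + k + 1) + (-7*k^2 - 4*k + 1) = -13*k^2 - 3*k + 2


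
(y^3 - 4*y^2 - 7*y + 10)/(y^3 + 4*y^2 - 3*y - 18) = (y^3 - 4*y^2 - 7*y + 10)/(y^3 + 4*y^2 - 3*y - 18)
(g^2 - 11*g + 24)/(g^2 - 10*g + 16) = (g - 3)/(g - 2)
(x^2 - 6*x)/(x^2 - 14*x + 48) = x/(x - 8)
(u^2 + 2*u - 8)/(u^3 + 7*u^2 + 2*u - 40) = 1/(u + 5)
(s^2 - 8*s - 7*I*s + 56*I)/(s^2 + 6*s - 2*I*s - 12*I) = (s^2 - s*(8 + 7*I) + 56*I)/(s^2 + 2*s*(3 - I) - 12*I)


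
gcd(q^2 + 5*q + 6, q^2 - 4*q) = 1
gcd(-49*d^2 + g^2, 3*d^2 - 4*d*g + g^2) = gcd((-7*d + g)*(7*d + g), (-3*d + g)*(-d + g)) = 1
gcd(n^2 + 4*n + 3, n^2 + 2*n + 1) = n + 1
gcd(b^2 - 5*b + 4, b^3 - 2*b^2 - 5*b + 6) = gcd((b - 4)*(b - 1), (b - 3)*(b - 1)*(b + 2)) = b - 1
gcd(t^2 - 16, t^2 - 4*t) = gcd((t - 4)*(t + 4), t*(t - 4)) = t - 4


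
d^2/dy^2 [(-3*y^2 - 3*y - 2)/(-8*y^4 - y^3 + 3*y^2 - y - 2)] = 2*(576*y^8 + 1224*y^7 + 1547*y^6 - 111*y^5 - 1104*y^4 - 505*y^3 - 114*y^2 + 24*y + 20)/(512*y^12 + 192*y^11 - 552*y^10 + 49*y^9 + 639*y^8 - 18*y^7 - 303*y^6 + 90*y^5 + 153*y^4 - 23*y^3 - 30*y^2 + 12*y + 8)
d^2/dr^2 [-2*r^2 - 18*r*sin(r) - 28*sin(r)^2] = 18*r*sin(r) + 112*sin(r)^2 - 36*cos(r) - 60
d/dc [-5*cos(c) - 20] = 5*sin(c)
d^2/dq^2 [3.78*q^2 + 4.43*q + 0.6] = 7.56000000000000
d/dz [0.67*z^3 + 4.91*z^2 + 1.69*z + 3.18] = 2.01*z^2 + 9.82*z + 1.69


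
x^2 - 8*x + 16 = (x - 4)^2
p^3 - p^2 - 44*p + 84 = (p - 6)*(p - 2)*(p + 7)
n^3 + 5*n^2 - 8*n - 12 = (n - 2)*(n + 1)*(n + 6)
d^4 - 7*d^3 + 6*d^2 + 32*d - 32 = (d - 4)^2*(d - 1)*(d + 2)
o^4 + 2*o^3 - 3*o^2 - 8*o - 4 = (o - 2)*(o + 1)^2*(o + 2)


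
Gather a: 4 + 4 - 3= 5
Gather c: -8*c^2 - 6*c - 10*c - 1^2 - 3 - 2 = -8*c^2 - 16*c - 6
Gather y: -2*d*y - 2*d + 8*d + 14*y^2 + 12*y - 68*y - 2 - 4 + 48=6*d + 14*y^2 + y*(-2*d - 56) + 42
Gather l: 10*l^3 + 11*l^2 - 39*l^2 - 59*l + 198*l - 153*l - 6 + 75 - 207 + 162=10*l^3 - 28*l^2 - 14*l + 24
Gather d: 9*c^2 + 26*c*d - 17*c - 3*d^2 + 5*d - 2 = 9*c^2 - 17*c - 3*d^2 + d*(26*c + 5) - 2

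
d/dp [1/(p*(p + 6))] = 2*(-p - 3)/(p^2*(p^2 + 12*p + 36))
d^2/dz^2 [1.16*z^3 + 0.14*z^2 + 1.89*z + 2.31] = 6.96*z + 0.28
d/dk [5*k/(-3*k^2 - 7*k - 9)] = 15*(k^2 - 3)/(9*k^4 + 42*k^3 + 103*k^2 + 126*k + 81)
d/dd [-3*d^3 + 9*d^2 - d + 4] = -9*d^2 + 18*d - 1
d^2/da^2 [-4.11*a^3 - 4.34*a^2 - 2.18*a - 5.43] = -24.66*a - 8.68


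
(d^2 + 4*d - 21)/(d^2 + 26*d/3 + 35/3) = 3*(d - 3)/(3*d + 5)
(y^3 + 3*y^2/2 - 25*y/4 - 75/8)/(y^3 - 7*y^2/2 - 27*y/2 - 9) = (y^2 - 25/4)/(y^2 - 5*y - 6)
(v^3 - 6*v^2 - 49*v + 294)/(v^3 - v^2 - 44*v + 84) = (v - 7)/(v - 2)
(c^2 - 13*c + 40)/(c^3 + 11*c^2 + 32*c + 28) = (c^2 - 13*c + 40)/(c^3 + 11*c^2 + 32*c + 28)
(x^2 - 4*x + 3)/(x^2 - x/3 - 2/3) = 3*(x - 3)/(3*x + 2)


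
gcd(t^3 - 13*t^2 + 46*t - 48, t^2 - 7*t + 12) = t - 3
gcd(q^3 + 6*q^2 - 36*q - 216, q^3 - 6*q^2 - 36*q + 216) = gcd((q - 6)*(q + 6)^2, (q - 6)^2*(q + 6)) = q^2 - 36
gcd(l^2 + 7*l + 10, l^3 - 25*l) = l + 5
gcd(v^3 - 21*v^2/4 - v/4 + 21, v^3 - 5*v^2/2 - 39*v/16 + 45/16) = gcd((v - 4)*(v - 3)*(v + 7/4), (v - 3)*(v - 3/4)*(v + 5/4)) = v - 3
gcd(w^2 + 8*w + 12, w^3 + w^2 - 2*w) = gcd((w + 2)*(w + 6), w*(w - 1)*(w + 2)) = w + 2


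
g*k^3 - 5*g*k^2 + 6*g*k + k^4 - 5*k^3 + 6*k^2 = k*(g + k)*(k - 3)*(k - 2)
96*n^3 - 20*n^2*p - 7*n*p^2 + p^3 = (-8*n + p)*(-3*n + p)*(4*n + p)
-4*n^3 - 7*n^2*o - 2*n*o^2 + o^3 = (-4*n + o)*(n + o)^2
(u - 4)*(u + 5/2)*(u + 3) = u^3 + 3*u^2/2 - 29*u/2 - 30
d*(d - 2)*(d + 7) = d^3 + 5*d^2 - 14*d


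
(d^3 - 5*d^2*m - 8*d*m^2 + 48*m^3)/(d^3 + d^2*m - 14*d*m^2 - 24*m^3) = (d - 4*m)/(d + 2*m)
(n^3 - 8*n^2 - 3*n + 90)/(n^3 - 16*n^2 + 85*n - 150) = (n + 3)/(n - 5)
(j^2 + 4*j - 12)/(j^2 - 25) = (j^2 + 4*j - 12)/(j^2 - 25)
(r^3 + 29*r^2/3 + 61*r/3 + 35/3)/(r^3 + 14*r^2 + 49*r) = (3*r^2 + 8*r + 5)/(3*r*(r + 7))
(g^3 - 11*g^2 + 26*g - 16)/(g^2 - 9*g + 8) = g - 2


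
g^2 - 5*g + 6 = (g - 3)*(g - 2)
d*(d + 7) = d^2 + 7*d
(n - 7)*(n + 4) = n^2 - 3*n - 28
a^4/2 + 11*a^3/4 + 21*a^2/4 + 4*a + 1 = (a/2 + 1)*(a + 1/2)*(a + 1)*(a + 2)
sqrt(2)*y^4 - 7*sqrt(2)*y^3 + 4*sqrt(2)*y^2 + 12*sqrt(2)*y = y*(y - 6)*(y - 2)*(sqrt(2)*y + sqrt(2))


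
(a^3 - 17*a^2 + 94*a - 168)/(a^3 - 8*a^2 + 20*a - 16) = (a^2 - 13*a + 42)/(a^2 - 4*a + 4)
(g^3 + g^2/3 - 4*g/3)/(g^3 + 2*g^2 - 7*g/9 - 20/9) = 3*g/(3*g + 5)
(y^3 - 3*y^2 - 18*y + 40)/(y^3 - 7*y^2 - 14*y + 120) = (y - 2)/(y - 6)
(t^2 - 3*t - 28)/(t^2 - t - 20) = (t - 7)/(t - 5)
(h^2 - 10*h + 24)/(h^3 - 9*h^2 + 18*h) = (h - 4)/(h*(h - 3))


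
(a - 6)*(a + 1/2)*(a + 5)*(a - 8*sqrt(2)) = a^4 - 8*sqrt(2)*a^3 - a^3/2 - 61*a^2/2 + 4*sqrt(2)*a^2 - 15*a + 244*sqrt(2)*a + 120*sqrt(2)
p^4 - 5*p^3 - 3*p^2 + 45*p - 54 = (p - 3)^2*(p - 2)*(p + 3)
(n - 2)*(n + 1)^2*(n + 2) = n^4 + 2*n^3 - 3*n^2 - 8*n - 4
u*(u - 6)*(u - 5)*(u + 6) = u^4 - 5*u^3 - 36*u^2 + 180*u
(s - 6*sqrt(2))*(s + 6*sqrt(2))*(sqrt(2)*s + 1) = sqrt(2)*s^3 + s^2 - 72*sqrt(2)*s - 72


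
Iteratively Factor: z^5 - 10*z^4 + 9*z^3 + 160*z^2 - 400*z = (z - 5)*(z^4 - 5*z^3 - 16*z^2 + 80*z) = (z - 5)*(z + 4)*(z^3 - 9*z^2 + 20*z) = (z - 5)^2*(z + 4)*(z^2 - 4*z) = z*(z - 5)^2*(z + 4)*(z - 4)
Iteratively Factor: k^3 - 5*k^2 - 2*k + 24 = (k - 3)*(k^2 - 2*k - 8) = (k - 3)*(k + 2)*(k - 4)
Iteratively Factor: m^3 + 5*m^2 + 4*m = (m)*(m^2 + 5*m + 4) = m*(m + 4)*(m + 1)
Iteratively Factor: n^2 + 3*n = (n)*(n + 3)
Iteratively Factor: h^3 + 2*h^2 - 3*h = (h + 3)*(h^2 - h) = h*(h + 3)*(h - 1)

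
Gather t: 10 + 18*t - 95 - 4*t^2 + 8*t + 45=-4*t^2 + 26*t - 40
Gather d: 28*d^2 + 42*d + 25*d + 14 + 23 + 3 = 28*d^2 + 67*d + 40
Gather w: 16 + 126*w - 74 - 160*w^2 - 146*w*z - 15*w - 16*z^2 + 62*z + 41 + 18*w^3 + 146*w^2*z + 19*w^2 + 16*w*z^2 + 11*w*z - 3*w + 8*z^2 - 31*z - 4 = 18*w^3 + w^2*(146*z - 141) + w*(16*z^2 - 135*z + 108) - 8*z^2 + 31*z - 21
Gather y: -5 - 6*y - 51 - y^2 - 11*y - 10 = -y^2 - 17*y - 66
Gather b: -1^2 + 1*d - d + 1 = 0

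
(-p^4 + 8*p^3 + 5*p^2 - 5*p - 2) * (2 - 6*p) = 6*p^5 - 50*p^4 - 14*p^3 + 40*p^2 + 2*p - 4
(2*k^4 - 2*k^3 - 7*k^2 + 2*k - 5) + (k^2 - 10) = 2*k^4 - 2*k^3 - 6*k^2 + 2*k - 15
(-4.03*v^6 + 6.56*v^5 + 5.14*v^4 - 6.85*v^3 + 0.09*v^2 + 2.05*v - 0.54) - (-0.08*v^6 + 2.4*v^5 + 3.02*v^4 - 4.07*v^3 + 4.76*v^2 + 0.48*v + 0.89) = -3.95*v^6 + 4.16*v^5 + 2.12*v^4 - 2.78*v^3 - 4.67*v^2 + 1.57*v - 1.43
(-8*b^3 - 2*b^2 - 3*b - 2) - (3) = -8*b^3 - 2*b^2 - 3*b - 5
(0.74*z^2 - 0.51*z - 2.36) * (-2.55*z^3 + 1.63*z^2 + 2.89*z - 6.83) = -1.887*z^5 + 2.5067*z^4 + 7.3253*z^3 - 10.3749*z^2 - 3.3371*z + 16.1188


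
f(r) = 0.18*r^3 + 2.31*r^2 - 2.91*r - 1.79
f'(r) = 0.54*r^2 + 4.62*r - 2.91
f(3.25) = 19.33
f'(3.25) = 17.81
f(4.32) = 43.26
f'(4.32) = 27.13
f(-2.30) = 14.93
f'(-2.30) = -10.68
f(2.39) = 6.91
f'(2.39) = 11.22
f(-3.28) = 26.25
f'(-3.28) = -12.25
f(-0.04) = -1.67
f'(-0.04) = -3.09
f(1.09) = -1.98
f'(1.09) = 2.77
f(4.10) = 37.52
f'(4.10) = 25.11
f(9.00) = 290.35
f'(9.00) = 82.41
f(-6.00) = 59.95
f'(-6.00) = -11.19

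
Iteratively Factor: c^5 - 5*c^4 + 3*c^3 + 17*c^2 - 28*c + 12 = (c + 2)*(c^4 - 7*c^3 + 17*c^2 - 17*c + 6) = (c - 3)*(c + 2)*(c^3 - 4*c^2 + 5*c - 2) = (c - 3)*(c - 1)*(c + 2)*(c^2 - 3*c + 2) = (c - 3)*(c - 2)*(c - 1)*(c + 2)*(c - 1)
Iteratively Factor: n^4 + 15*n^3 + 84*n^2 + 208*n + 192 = (n + 4)*(n^3 + 11*n^2 + 40*n + 48) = (n + 4)^2*(n^2 + 7*n + 12) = (n + 4)^3*(n + 3)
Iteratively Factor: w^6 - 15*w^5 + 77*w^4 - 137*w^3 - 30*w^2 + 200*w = (w + 1)*(w^5 - 16*w^4 + 93*w^3 - 230*w^2 + 200*w) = (w - 2)*(w + 1)*(w^4 - 14*w^3 + 65*w^2 - 100*w) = (w - 5)*(w - 2)*(w + 1)*(w^3 - 9*w^2 + 20*w) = (w - 5)^2*(w - 2)*(w + 1)*(w^2 - 4*w) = (w - 5)^2*(w - 4)*(w - 2)*(w + 1)*(w)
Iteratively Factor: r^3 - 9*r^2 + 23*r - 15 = (r - 5)*(r^2 - 4*r + 3) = (r - 5)*(r - 1)*(r - 3)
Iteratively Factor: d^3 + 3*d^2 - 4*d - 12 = (d + 2)*(d^2 + d - 6) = (d + 2)*(d + 3)*(d - 2)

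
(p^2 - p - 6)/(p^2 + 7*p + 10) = (p - 3)/(p + 5)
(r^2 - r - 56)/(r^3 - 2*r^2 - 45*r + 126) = (r - 8)/(r^2 - 9*r + 18)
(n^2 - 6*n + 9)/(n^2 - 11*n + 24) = (n - 3)/(n - 8)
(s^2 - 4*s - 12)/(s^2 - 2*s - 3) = (-s^2 + 4*s + 12)/(-s^2 + 2*s + 3)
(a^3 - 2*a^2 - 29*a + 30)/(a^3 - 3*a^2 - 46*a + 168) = (a^2 + 4*a - 5)/(a^2 + 3*a - 28)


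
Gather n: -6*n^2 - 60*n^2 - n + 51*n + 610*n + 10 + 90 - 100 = -66*n^2 + 660*n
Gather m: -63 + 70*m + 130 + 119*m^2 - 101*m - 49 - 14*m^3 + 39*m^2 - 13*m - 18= -14*m^3 + 158*m^2 - 44*m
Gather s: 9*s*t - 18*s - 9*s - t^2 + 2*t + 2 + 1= s*(9*t - 27) - t^2 + 2*t + 3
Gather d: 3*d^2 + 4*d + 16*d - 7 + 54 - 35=3*d^2 + 20*d + 12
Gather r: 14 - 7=7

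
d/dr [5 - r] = -1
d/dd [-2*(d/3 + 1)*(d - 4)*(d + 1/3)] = -2*d^2 + 8*d/9 + 74/9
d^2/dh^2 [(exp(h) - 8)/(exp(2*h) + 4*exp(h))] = (exp(3*h) - 36*exp(2*h) - 96*exp(h) - 128)*exp(-h)/(exp(3*h) + 12*exp(2*h) + 48*exp(h) + 64)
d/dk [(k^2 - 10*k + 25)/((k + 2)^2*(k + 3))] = (-k^3 + 22*k^2 - 33*k - 260)/(k^5 + 12*k^4 + 57*k^3 + 134*k^2 + 156*k + 72)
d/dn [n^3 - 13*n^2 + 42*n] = 3*n^2 - 26*n + 42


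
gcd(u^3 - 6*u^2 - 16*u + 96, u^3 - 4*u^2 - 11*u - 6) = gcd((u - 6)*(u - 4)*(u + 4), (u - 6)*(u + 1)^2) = u - 6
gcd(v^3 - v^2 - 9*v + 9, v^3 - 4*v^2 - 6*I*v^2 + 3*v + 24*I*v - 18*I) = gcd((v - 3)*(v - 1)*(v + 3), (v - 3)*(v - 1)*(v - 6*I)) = v^2 - 4*v + 3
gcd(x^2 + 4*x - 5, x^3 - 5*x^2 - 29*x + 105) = x + 5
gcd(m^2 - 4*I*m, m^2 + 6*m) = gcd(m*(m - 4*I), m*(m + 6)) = m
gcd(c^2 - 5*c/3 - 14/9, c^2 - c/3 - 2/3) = c + 2/3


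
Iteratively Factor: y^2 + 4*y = (y + 4)*(y)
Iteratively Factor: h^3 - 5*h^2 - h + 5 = (h - 1)*(h^2 - 4*h - 5) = (h - 1)*(h + 1)*(h - 5)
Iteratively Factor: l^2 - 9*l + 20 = (l - 4)*(l - 5)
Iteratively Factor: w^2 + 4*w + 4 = (w + 2)*(w + 2)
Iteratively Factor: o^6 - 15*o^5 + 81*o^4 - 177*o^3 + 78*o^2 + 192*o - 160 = (o - 1)*(o^5 - 14*o^4 + 67*o^3 - 110*o^2 - 32*o + 160) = (o - 1)*(o + 1)*(o^4 - 15*o^3 + 82*o^2 - 192*o + 160) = (o - 2)*(o - 1)*(o + 1)*(o^3 - 13*o^2 + 56*o - 80) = (o - 5)*(o - 2)*(o - 1)*(o + 1)*(o^2 - 8*o + 16) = (o - 5)*(o - 4)*(o - 2)*(o - 1)*(o + 1)*(o - 4)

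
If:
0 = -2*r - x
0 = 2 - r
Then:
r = 2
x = -4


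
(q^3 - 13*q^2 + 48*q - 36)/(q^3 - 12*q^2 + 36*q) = (q - 1)/q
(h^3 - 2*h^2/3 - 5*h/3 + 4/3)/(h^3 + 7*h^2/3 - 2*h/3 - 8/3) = (h - 1)/(h + 2)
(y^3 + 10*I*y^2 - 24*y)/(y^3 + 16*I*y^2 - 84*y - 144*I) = y/(y + 6*I)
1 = 1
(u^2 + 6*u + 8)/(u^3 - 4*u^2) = (u^2 + 6*u + 8)/(u^2*(u - 4))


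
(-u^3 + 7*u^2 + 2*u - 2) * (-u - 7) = u^4 - 51*u^2 - 12*u + 14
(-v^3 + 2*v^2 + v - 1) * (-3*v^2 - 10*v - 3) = 3*v^5 + 4*v^4 - 20*v^3 - 13*v^2 + 7*v + 3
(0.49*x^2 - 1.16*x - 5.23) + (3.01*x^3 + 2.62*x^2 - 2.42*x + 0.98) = 3.01*x^3 + 3.11*x^2 - 3.58*x - 4.25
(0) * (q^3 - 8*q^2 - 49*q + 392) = 0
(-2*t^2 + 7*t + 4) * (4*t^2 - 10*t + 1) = -8*t^4 + 48*t^3 - 56*t^2 - 33*t + 4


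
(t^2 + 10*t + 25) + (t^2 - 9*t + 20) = 2*t^2 + t + 45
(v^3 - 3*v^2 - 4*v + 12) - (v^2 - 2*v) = v^3 - 4*v^2 - 2*v + 12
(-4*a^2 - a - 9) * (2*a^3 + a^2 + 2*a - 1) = -8*a^5 - 6*a^4 - 27*a^3 - 7*a^2 - 17*a + 9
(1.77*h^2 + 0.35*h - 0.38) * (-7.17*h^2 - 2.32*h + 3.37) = -12.6909*h^4 - 6.6159*h^3 + 7.8775*h^2 + 2.0611*h - 1.2806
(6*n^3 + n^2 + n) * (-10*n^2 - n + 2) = -60*n^5 - 16*n^4 + n^3 + n^2 + 2*n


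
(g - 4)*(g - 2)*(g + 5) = g^3 - g^2 - 22*g + 40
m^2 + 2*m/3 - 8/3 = (m - 4/3)*(m + 2)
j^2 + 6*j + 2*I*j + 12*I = (j + 6)*(j + 2*I)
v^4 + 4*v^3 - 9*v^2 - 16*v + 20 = (v - 2)*(v - 1)*(v + 2)*(v + 5)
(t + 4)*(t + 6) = t^2 + 10*t + 24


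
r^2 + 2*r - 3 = (r - 1)*(r + 3)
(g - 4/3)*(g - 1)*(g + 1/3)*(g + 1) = g^4 - g^3 - 13*g^2/9 + g + 4/9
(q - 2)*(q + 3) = q^2 + q - 6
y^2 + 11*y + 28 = (y + 4)*(y + 7)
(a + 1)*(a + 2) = a^2 + 3*a + 2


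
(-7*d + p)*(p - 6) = -7*d*p + 42*d + p^2 - 6*p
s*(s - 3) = s^2 - 3*s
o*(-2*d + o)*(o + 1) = -2*d*o^2 - 2*d*o + o^3 + o^2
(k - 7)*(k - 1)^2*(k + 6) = k^4 - 3*k^3 - 39*k^2 + 83*k - 42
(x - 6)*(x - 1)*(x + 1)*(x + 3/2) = x^4 - 9*x^3/2 - 10*x^2 + 9*x/2 + 9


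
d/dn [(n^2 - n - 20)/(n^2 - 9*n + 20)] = -8/(n^2 - 8*n + 16)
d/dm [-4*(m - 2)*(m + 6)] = -8*m - 16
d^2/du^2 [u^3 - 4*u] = 6*u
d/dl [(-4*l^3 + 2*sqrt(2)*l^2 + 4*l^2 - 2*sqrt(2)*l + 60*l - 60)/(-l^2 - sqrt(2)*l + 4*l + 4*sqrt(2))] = 2*(2*l^4 - 16*l^3 + 4*sqrt(2)*l^3 - 23*sqrt(2)*l^2 + 36*l^2 - 44*l + 16*sqrt(2)*l + 112 + 90*sqrt(2))/(l^4 - 8*l^3 + 2*sqrt(2)*l^3 - 16*sqrt(2)*l^2 + 18*l^2 - 16*l + 32*sqrt(2)*l + 32)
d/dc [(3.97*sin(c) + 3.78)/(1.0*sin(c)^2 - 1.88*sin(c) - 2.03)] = (-7.56*sin(c) + 1.985*cos(2*c) - 2.9377)*cos(c)/(-1.0*sin(c)^2 + 1.88*sin(c) + 2.03)^2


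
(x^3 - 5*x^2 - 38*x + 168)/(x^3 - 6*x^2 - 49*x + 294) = (x^2 + 2*x - 24)/(x^2 + x - 42)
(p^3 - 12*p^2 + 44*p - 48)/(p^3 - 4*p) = (p^2 - 10*p + 24)/(p*(p + 2))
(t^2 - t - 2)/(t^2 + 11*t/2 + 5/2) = 2*(t^2 - t - 2)/(2*t^2 + 11*t + 5)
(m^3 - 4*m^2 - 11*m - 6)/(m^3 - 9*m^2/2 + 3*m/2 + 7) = 2*(m^2 - 5*m - 6)/(2*m^2 - 11*m + 14)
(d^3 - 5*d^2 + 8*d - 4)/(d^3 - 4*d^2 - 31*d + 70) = (d^2 - 3*d + 2)/(d^2 - 2*d - 35)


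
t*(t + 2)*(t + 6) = t^3 + 8*t^2 + 12*t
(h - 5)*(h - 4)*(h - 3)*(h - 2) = h^4 - 14*h^3 + 71*h^2 - 154*h + 120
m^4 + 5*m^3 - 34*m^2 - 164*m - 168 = (m - 6)*(m + 2)^2*(m + 7)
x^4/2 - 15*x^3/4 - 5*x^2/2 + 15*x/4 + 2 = (x/2 + 1/2)*(x - 8)*(x - 1)*(x + 1/2)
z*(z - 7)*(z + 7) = z^3 - 49*z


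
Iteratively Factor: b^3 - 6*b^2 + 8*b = (b)*(b^2 - 6*b + 8) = b*(b - 2)*(b - 4)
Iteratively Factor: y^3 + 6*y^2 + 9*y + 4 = (y + 1)*(y^2 + 5*y + 4) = (y + 1)*(y + 4)*(y + 1)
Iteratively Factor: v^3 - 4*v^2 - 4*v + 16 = (v + 2)*(v^2 - 6*v + 8) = (v - 2)*(v + 2)*(v - 4)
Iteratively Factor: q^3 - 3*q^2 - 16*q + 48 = (q - 4)*(q^2 + q - 12) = (q - 4)*(q - 3)*(q + 4)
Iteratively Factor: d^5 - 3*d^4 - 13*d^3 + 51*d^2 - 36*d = (d)*(d^4 - 3*d^3 - 13*d^2 + 51*d - 36) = d*(d - 3)*(d^3 - 13*d + 12) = d*(d - 3)*(d - 1)*(d^2 + d - 12) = d*(d - 3)*(d - 1)*(d + 4)*(d - 3)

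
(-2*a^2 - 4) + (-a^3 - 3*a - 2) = -a^3 - 2*a^2 - 3*a - 6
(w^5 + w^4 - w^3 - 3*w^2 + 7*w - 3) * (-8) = -8*w^5 - 8*w^4 + 8*w^3 + 24*w^2 - 56*w + 24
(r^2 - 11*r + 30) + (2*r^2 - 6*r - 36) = 3*r^2 - 17*r - 6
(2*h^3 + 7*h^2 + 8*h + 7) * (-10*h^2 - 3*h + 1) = -20*h^5 - 76*h^4 - 99*h^3 - 87*h^2 - 13*h + 7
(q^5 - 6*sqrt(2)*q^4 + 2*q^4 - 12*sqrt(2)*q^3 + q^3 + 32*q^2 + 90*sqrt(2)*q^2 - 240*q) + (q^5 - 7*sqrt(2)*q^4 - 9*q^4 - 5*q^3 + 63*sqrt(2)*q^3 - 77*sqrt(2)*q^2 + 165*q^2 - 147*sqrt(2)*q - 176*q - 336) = 2*q^5 - 13*sqrt(2)*q^4 - 7*q^4 - 4*q^3 + 51*sqrt(2)*q^3 + 13*sqrt(2)*q^2 + 197*q^2 - 416*q - 147*sqrt(2)*q - 336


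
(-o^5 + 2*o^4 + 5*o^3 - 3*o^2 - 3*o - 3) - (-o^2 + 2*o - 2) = -o^5 + 2*o^4 + 5*o^3 - 2*o^2 - 5*o - 1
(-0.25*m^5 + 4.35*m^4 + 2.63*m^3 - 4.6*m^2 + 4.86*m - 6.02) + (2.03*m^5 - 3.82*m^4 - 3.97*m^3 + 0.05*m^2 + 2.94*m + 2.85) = 1.78*m^5 + 0.53*m^4 - 1.34*m^3 - 4.55*m^2 + 7.8*m - 3.17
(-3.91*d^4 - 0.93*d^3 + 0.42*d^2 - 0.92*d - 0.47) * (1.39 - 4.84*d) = 18.9244*d^5 - 0.9337*d^4 - 3.3255*d^3 + 5.0366*d^2 + 0.996*d - 0.6533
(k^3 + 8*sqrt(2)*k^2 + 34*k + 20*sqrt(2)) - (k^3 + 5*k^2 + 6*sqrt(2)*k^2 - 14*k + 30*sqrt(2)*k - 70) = -5*k^2 + 2*sqrt(2)*k^2 - 30*sqrt(2)*k + 48*k + 20*sqrt(2) + 70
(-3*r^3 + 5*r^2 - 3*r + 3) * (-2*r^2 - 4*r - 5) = 6*r^5 + 2*r^4 + r^3 - 19*r^2 + 3*r - 15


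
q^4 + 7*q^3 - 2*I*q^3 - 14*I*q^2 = q^2*(q + 7)*(q - 2*I)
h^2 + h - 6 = (h - 2)*(h + 3)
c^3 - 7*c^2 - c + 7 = (c - 7)*(c - 1)*(c + 1)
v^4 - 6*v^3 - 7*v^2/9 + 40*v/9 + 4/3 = (v - 6)*(v - 1)*(v + 1/3)*(v + 2/3)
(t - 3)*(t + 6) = t^2 + 3*t - 18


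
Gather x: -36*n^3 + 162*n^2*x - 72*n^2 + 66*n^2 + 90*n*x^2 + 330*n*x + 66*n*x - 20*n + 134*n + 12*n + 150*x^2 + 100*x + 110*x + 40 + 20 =-36*n^3 - 6*n^2 + 126*n + x^2*(90*n + 150) + x*(162*n^2 + 396*n + 210) + 60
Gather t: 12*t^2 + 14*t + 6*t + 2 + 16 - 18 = 12*t^2 + 20*t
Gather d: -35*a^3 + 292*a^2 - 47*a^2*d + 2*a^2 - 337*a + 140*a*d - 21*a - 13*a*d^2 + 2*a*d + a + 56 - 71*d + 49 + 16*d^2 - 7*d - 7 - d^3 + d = -35*a^3 + 294*a^2 - 357*a - d^3 + d^2*(16 - 13*a) + d*(-47*a^2 + 142*a - 77) + 98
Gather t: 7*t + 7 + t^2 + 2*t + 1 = t^2 + 9*t + 8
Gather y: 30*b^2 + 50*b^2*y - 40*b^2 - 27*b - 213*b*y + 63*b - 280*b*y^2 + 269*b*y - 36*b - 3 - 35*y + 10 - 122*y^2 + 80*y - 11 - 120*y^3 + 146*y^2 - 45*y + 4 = -10*b^2 - 120*y^3 + y^2*(24 - 280*b) + y*(50*b^2 + 56*b)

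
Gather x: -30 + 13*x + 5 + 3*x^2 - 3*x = 3*x^2 + 10*x - 25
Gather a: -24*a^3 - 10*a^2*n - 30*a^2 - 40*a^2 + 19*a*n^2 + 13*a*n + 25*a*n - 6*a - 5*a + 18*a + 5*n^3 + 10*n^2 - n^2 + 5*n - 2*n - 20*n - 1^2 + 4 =-24*a^3 + a^2*(-10*n - 70) + a*(19*n^2 + 38*n + 7) + 5*n^3 + 9*n^2 - 17*n + 3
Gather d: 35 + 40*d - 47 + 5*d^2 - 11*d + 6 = 5*d^2 + 29*d - 6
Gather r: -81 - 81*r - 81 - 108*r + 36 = -189*r - 126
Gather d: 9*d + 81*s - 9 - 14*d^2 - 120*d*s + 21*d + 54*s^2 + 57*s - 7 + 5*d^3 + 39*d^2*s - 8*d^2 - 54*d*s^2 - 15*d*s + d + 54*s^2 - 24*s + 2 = 5*d^3 + d^2*(39*s - 22) + d*(-54*s^2 - 135*s + 31) + 108*s^2 + 114*s - 14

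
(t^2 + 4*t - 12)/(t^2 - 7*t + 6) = (t^2 + 4*t - 12)/(t^2 - 7*t + 6)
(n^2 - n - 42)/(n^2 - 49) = (n + 6)/(n + 7)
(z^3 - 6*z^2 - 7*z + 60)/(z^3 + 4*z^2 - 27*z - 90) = (z - 4)/(z + 6)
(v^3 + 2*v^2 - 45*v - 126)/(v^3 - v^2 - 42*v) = (v + 3)/v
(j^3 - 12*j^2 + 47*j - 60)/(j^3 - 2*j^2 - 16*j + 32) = (j^2 - 8*j + 15)/(j^2 + 2*j - 8)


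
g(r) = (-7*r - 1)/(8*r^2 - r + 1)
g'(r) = (1 - 16*r)*(-7*r - 1)/(8*r^2 - r + 1)^2 - 7/(8*r^2 - r + 1) = (-56*r^2 + 7*r + (7*r + 1)*(16*r - 1) - 7)/(8*r^2 - r + 1)^2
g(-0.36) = 0.63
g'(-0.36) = -1.13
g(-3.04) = 0.26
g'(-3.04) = 0.08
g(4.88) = -0.19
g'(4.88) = 0.04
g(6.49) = -0.14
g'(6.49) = 0.02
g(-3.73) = 0.22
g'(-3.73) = 0.05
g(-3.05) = 0.26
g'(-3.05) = 0.08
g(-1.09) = 0.57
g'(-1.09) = 0.31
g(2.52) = -0.38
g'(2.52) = 0.16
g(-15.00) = 0.06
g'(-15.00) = 0.00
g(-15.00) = 0.06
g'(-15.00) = 0.00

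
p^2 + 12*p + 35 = (p + 5)*(p + 7)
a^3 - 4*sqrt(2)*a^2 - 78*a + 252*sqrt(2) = (a - 7*sqrt(2))*(a - 3*sqrt(2))*(a + 6*sqrt(2))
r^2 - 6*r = r*(r - 6)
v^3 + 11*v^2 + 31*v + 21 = (v + 1)*(v + 3)*(v + 7)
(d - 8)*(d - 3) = d^2 - 11*d + 24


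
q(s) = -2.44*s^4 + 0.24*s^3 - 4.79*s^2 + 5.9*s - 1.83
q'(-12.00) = 17089.82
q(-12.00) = -51772.95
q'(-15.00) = 33251.60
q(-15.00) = -125503.08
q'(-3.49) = 462.99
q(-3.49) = -452.95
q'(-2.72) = 233.69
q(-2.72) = -191.70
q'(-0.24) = 8.38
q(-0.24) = -3.53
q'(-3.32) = 402.80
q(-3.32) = -379.44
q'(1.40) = -32.88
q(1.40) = -11.67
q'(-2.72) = 233.69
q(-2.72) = -191.70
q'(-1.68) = 70.30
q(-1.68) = -45.84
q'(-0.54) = 12.82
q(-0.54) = -6.66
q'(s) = -9.76*s^3 + 0.72*s^2 - 9.58*s + 5.9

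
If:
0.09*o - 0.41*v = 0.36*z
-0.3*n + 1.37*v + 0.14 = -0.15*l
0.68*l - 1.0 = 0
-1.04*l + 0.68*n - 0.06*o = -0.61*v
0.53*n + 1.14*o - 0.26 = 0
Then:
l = 1.47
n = 2.02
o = -0.71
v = 0.18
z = -0.38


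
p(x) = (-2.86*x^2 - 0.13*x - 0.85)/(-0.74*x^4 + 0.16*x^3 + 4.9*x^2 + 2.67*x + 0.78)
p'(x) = (-5.72*x - 0.13)/(-0.74*x^4 + 0.16*x^3 + 4.9*x^2 + 2.67*x + 0.78) + (-2.86*x^2 - 0.13*x - 0.85)*(2.96*x^3 - 0.48*x^2 - 9.8*x - 2.67)/(-0.74*x^4 + 0.16*x^3 + 4.9*x^2 + 2.67*x + 0.78)^2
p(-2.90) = 1.12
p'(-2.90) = 1.81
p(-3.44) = 0.57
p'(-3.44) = 0.57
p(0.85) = -0.48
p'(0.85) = -0.07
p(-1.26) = -1.74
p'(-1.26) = 0.62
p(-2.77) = 1.40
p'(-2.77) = 2.71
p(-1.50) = -2.02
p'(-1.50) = 1.85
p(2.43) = -1.42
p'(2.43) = -2.58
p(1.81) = -0.71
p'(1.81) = -0.50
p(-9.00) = 0.05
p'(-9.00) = 0.01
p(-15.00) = 0.02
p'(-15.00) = 0.00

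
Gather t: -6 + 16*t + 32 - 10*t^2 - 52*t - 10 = -10*t^2 - 36*t + 16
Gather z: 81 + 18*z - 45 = 18*z + 36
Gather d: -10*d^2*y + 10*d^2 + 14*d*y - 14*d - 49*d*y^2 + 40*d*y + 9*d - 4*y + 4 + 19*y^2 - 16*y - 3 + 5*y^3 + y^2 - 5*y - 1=d^2*(10 - 10*y) + d*(-49*y^2 + 54*y - 5) + 5*y^3 + 20*y^2 - 25*y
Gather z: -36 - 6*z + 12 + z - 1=-5*z - 25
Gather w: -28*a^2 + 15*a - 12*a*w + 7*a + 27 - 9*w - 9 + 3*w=-28*a^2 + 22*a + w*(-12*a - 6) + 18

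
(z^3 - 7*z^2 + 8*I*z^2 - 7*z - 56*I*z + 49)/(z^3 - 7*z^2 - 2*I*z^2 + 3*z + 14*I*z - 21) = (z + 7*I)/(z - 3*I)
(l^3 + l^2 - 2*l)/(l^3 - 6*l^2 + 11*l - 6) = l*(l + 2)/(l^2 - 5*l + 6)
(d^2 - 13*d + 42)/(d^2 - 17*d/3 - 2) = 3*(d - 7)/(3*d + 1)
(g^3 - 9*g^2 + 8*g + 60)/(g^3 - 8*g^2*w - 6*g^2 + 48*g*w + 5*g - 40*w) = (-g^2 + 4*g + 12)/(-g^2 + 8*g*w + g - 8*w)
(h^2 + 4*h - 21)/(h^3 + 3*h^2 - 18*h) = (h + 7)/(h*(h + 6))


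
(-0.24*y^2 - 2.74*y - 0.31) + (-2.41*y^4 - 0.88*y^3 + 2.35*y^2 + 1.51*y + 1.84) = -2.41*y^4 - 0.88*y^3 + 2.11*y^2 - 1.23*y + 1.53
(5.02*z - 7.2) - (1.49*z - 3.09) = 3.53*z - 4.11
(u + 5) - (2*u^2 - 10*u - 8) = -2*u^2 + 11*u + 13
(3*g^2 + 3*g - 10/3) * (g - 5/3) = 3*g^3 - 2*g^2 - 25*g/3 + 50/9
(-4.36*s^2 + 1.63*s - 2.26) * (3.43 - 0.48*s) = 2.0928*s^3 - 15.7372*s^2 + 6.6757*s - 7.7518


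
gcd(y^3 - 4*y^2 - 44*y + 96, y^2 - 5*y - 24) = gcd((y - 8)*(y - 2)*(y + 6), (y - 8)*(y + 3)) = y - 8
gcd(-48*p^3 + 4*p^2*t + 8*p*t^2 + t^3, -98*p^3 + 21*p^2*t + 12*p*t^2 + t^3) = 2*p - t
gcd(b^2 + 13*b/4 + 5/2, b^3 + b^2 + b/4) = 1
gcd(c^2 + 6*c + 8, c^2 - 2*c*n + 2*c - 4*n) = c + 2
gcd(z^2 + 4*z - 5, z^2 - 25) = z + 5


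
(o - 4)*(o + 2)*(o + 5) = o^3 + 3*o^2 - 18*o - 40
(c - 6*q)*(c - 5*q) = c^2 - 11*c*q + 30*q^2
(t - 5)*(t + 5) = t^2 - 25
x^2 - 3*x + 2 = (x - 2)*(x - 1)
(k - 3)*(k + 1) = k^2 - 2*k - 3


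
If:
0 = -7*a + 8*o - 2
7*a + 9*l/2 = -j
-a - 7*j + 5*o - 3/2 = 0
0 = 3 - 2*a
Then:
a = 3/2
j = 11/16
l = -179/72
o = 25/16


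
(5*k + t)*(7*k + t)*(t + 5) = 35*k^2*t + 175*k^2 + 12*k*t^2 + 60*k*t + t^3 + 5*t^2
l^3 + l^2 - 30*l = l*(l - 5)*(l + 6)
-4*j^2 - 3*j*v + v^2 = (-4*j + v)*(j + v)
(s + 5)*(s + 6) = s^2 + 11*s + 30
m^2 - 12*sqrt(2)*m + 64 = (m - 8*sqrt(2))*(m - 4*sqrt(2))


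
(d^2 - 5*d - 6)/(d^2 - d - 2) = (d - 6)/(d - 2)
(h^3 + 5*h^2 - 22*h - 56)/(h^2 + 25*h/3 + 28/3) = 3*(h^2 - 2*h - 8)/(3*h + 4)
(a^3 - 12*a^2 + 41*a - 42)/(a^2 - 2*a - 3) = (a^2 - 9*a + 14)/(a + 1)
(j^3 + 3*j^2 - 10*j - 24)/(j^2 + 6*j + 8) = j - 3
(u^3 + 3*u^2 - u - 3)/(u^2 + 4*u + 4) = (u^3 + 3*u^2 - u - 3)/(u^2 + 4*u + 4)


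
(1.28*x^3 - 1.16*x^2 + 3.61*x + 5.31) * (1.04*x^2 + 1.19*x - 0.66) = 1.3312*x^5 + 0.3168*x^4 + 1.5292*x^3 + 10.5839*x^2 + 3.9363*x - 3.5046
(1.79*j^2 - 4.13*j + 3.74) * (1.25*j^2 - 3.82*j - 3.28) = 2.2375*j^4 - 12.0003*j^3 + 14.5804*j^2 - 0.740400000000001*j - 12.2672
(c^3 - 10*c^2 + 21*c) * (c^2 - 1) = c^5 - 10*c^4 + 20*c^3 + 10*c^2 - 21*c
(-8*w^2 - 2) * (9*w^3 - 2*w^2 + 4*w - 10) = -72*w^5 + 16*w^4 - 50*w^3 + 84*w^2 - 8*w + 20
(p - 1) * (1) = p - 1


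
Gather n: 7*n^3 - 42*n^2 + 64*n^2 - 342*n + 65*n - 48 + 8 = 7*n^3 + 22*n^2 - 277*n - 40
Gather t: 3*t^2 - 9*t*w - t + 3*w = 3*t^2 + t*(-9*w - 1) + 3*w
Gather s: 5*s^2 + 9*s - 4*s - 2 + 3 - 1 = 5*s^2 + 5*s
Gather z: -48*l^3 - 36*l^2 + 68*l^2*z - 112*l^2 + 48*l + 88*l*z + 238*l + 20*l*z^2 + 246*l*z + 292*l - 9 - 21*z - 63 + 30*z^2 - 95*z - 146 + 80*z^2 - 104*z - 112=-48*l^3 - 148*l^2 + 578*l + z^2*(20*l + 110) + z*(68*l^2 + 334*l - 220) - 330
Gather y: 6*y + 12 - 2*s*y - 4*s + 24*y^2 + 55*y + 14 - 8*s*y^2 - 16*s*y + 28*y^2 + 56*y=-4*s + y^2*(52 - 8*s) + y*(117 - 18*s) + 26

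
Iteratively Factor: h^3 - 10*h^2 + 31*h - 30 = (h - 5)*(h^2 - 5*h + 6) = (h - 5)*(h - 2)*(h - 3)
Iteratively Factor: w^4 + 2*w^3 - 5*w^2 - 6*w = (w + 3)*(w^3 - w^2 - 2*w) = w*(w + 3)*(w^2 - w - 2) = w*(w + 1)*(w + 3)*(w - 2)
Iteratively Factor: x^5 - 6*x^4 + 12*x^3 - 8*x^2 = (x - 2)*(x^4 - 4*x^3 + 4*x^2) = (x - 2)^2*(x^3 - 2*x^2) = x*(x - 2)^2*(x^2 - 2*x) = x^2*(x - 2)^2*(x - 2)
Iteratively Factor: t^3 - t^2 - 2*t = (t - 2)*(t^2 + t) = t*(t - 2)*(t + 1)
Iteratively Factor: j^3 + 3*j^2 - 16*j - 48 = (j + 4)*(j^2 - j - 12) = (j + 3)*(j + 4)*(j - 4)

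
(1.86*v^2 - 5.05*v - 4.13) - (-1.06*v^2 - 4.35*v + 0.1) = 2.92*v^2 - 0.7*v - 4.23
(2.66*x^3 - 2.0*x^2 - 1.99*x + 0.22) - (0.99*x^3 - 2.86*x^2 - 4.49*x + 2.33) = 1.67*x^3 + 0.86*x^2 + 2.5*x - 2.11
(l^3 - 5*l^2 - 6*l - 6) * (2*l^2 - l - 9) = 2*l^5 - 11*l^4 - 16*l^3 + 39*l^2 + 60*l + 54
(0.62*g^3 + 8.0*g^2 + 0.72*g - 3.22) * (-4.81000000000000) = -2.9822*g^3 - 38.48*g^2 - 3.4632*g + 15.4882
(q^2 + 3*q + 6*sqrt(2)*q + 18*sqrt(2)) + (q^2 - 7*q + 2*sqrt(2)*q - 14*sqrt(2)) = 2*q^2 - 4*q + 8*sqrt(2)*q + 4*sqrt(2)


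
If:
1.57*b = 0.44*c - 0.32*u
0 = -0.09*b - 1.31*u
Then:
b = -14.5555555555556*u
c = -51.209595959596*u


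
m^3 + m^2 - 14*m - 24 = (m - 4)*(m + 2)*(m + 3)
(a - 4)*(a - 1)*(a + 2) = a^3 - 3*a^2 - 6*a + 8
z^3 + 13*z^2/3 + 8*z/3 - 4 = (z - 2/3)*(z + 2)*(z + 3)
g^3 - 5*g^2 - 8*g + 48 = (g - 4)^2*(g + 3)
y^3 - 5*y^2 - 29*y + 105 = (y - 7)*(y - 3)*(y + 5)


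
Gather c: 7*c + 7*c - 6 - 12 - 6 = 14*c - 24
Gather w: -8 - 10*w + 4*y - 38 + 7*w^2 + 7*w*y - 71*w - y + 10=7*w^2 + w*(7*y - 81) + 3*y - 36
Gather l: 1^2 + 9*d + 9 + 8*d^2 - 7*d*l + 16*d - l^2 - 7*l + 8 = 8*d^2 + 25*d - l^2 + l*(-7*d - 7) + 18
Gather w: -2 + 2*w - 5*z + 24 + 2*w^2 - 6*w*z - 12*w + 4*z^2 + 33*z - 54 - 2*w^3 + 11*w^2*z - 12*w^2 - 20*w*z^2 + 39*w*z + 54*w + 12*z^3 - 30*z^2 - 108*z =-2*w^3 + w^2*(11*z - 10) + w*(-20*z^2 + 33*z + 44) + 12*z^3 - 26*z^2 - 80*z - 32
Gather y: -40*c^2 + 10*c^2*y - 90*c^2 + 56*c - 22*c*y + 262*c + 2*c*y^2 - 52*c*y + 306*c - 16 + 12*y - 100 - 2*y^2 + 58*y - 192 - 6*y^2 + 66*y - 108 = -130*c^2 + 624*c + y^2*(2*c - 8) + y*(10*c^2 - 74*c + 136) - 416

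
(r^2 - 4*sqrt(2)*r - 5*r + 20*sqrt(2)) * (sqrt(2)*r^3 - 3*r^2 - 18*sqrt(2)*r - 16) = sqrt(2)*r^5 - 11*r^4 - 5*sqrt(2)*r^4 - 6*sqrt(2)*r^3 + 55*r^3 + 30*sqrt(2)*r^2 + 128*r^2 - 640*r + 64*sqrt(2)*r - 320*sqrt(2)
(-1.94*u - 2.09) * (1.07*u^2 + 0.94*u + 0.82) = -2.0758*u^3 - 4.0599*u^2 - 3.5554*u - 1.7138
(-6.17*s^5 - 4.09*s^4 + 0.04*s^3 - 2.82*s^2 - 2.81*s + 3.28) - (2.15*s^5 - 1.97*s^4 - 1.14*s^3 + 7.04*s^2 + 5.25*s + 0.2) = -8.32*s^5 - 2.12*s^4 + 1.18*s^3 - 9.86*s^2 - 8.06*s + 3.08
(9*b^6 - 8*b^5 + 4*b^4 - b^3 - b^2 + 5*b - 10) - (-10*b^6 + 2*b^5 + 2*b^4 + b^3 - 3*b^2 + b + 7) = 19*b^6 - 10*b^5 + 2*b^4 - 2*b^3 + 2*b^2 + 4*b - 17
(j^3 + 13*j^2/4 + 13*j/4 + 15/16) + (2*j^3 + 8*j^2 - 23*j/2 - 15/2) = 3*j^3 + 45*j^2/4 - 33*j/4 - 105/16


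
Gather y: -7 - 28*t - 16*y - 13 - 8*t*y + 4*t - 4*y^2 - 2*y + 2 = -24*t - 4*y^2 + y*(-8*t - 18) - 18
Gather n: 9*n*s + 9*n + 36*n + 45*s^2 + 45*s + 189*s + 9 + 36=n*(9*s + 45) + 45*s^2 + 234*s + 45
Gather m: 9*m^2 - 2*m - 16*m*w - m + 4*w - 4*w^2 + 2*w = 9*m^2 + m*(-16*w - 3) - 4*w^2 + 6*w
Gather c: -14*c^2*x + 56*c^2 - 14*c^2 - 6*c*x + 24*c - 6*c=c^2*(42 - 14*x) + c*(18 - 6*x)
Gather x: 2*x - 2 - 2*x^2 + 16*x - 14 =-2*x^2 + 18*x - 16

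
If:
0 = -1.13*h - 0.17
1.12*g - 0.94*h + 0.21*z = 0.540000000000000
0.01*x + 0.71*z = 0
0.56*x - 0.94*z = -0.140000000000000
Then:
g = 0.36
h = -0.15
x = -0.24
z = 0.00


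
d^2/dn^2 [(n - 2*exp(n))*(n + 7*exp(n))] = 5*n*exp(n) - 56*exp(2*n) + 10*exp(n) + 2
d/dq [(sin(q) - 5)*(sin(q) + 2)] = (2*sin(q) - 3)*cos(q)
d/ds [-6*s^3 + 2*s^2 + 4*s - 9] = -18*s^2 + 4*s + 4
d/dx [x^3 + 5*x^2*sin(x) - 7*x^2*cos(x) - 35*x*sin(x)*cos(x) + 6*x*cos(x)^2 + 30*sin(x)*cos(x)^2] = 7*x^2*sin(x) + 5*x^2*cos(x) + 3*x^2 + 10*x*sin(x) - 6*x*sin(2*x) - 14*x*cos(x) - 35*x*cos(2*x) - 35*sin(2*x)/2 + 15*cos(x)/2 + 3*cos(2*x) + 45*cos(3*x)/2 + 3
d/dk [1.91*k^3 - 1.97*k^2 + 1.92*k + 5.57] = 5.73*k^2 - 3.94*k + 1.92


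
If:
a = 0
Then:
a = 0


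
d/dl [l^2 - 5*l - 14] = 2*l - 5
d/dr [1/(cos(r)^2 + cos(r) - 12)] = (2*cos(r) + 1)*sin(r)/(cos(r)^2 + cos(r) - 12)^2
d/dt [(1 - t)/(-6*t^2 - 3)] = (-2*t^2 + 4*t + 1)/(3*(4*t^4 + 4*t^2 + 1))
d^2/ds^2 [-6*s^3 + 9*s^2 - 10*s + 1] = 18 - 36*s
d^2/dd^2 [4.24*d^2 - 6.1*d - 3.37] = 8.48000000000000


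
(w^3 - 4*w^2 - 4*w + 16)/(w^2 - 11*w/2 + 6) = 2*(w^2 - 4)/(2*w - 3)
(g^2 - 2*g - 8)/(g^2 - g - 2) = (-g^2 + 2*g + 8)/(-g^2 + g + 2)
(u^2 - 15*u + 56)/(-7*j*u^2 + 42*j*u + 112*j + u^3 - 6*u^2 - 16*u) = (u - 7)/(-7*j*u - 14*j + u^2 + 2*u)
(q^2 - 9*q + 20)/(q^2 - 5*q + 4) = (q - 5)/(q - 1)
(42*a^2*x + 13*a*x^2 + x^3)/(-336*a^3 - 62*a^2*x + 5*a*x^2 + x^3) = x/(-8*a + x)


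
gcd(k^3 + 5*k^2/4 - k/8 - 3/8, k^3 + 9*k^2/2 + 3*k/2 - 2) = k^2 + k/2 - 1/2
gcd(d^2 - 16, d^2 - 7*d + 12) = d - 4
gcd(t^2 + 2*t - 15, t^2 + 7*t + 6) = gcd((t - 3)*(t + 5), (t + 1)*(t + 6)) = 1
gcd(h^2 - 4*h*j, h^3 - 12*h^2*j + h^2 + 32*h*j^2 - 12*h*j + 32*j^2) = h - 4*j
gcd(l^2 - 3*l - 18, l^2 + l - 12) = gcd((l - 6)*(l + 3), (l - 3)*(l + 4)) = 1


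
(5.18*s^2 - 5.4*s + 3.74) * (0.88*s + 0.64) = 4.5584*s^3 - 1.4368*s^2 - 0.1648*s + 2.3936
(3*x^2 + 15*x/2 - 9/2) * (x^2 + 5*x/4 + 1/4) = 3*x^4 + 45*x^3/4 + 45*x^2/8 - 15*x/4 - 9/8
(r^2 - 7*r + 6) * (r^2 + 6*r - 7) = r^4 - r^3 - 43*r^2 + 85*r - 42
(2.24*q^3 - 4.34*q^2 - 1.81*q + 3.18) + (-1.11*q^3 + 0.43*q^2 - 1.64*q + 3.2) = 1.13*q^3 - 3.91*q^2 - 3.45*q + 6.38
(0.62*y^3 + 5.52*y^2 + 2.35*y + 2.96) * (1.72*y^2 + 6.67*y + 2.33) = 1.0664*y^5 + 13.6298*y^4 + 42.305*y^3 + 33.6273*y^2 + 25.2187*y + 6.8968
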